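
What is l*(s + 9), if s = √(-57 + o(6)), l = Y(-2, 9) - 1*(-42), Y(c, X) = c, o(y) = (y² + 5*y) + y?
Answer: 360 + 40*√15 ≈ 514.92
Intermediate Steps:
o(y) = y² + 6*y
l = 40 (l = -2 - 1*(-42) = -2 + 42 = 40)
s = √15 (s = √(-57 + 6*(6 + 6)) = √(-57 + 6*12) = √(-57 + 72) = √15 ≈ 3.8730)
l*(s + 9) = 40*(√15 + 9) = 40*(9 + √15) = 360 + 40*√15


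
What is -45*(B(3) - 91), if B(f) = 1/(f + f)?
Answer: 8175/2 ≈ 4087.5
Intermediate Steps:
B(f) = 1/(2*f)
-45*(B(3) - 91) = -45*((½)/3 - 91) = -45*((½)*(⅓) - 91) = -45*(⅙ - 91) = -45*(-545/6) = 8175/2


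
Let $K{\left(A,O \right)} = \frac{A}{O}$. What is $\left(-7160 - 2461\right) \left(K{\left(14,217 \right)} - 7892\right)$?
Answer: $\frac{2353777650}{31} \approx 7.5928 \cdot 10^{7}$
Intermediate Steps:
$\left(-7160 - 2461\right) \left(K{\left(14,217 \right)} - 7892\right) = \left(-7160 - 2461\right) \left(\frac{14}{217} - 7892\right) = - 9621 \left(14 \cdot \frac{1}{217} - 7892\right) = - 9621 \left(\frac{2}{31} - 7892\right) = \left(-9621\right) \left(- \frac{244650}{31}\right) = \frac{2353777650}{31}$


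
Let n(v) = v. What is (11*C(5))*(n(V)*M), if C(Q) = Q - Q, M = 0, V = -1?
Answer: 0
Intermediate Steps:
C(Q) = 0
(11*C(5))*(n(V)*M) = (11*0)*(-1*0) = 0*0 = 0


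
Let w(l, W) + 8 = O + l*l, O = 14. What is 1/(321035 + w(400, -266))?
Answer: 1/481041 ≈ 2.0788e-6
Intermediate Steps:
w(l, W) = 6 + l**2 (w(l, W) = -8 + (14 + l*l) = -8 + (14 + l**2) = 6 + l**2)
1/(321035 + w(400, -266)) = 1/(321035 + (6 + 400**2)) = 1/(321035 + (6 + 160000)) = 1/(321035 + 160006) = 1/481041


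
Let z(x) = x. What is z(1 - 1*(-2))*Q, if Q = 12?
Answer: 36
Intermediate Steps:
z(1 - 1*(-2))*Q = (1 - 1*(-2))*12 = (1 + 2)*12 = 3*12 = 36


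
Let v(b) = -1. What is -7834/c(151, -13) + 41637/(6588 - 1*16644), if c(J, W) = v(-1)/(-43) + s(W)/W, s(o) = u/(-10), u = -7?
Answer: 146788611811/573192 ≈ 2.5609e+5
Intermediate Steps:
s(o) = 7/10 (s(o) = -7/(-10) = -7*(-⅒) = 7/10)
c(J, W) = 1/43 + 7/(10*W) (c(J, W) = -1/(-43) + 7/(10*W) = -1*(-1/43) + 7/(10*W) = 1/43 + 7/(10*W))
-7834/c(151, -13) + 41637/(6588 - 1*16644) = -7834*(-5590/(301 + 10*(-13))) + 41637/(6588 - 1*16644) = -7834*(-5590/(301 - 130)) + 41637/(6588 - 16644) = -7834/((1/430)*(-1/13)*171) + 41637/(-10056) = -7834/(-171/5590) + 41637*(-1/10056) = -7834*(-5590/171) - 13879/3352 = 43792060/171 - 13879/3352 = 146788611811/573192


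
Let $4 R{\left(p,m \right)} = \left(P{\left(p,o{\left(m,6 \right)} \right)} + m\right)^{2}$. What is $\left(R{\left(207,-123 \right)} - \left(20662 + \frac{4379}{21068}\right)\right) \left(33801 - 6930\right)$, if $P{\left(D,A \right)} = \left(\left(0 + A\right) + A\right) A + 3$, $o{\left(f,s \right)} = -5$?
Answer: $- \frac{11003757665745}{21068} \approx -5.223 \cdot 10^{8}$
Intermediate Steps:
$P{\left(D,A \right)} = 3 + 2 A^{2}$ ($P{\left(D,A \right)} = \left(A + A\right) A + 3 = 2 A A + 3 = 2 A^{2} + 3 = 3 + 2 A^{2}$)
$R{\left(p,m \right)} = \frac{\left(53 + m\right)^{2}}{4}$ ($R{\left(p,m \right)} = \frac{\left(\left(3 + 2 \left(-5\right)^{2}\right) + m\right)^{2}}{4} = \frac{\left(\left(3 + 2 \cdot 25\right) + m\right)^{2}}{4} = \frac{\left(\left(3 + 50\right) + m\right)^{2}}{4} = \frac{\left(53 + m\right)^{2}}{4}$)
$\left(R{\left(207,-123 \right)} - \left(20662 + \frac{4379}{21068}\right)\right) \left(33801 - 6930\right) = \left(\frac{\left(53 - 123\right)^{2}}{4} - \left(20662 + \frac{4379}{21068}\right)\right) \left(33801 - 6930\right) = \left(\frac{\left(-70\right)^{2}}{4} - \left(20662 + 4379 \cdot \frac{1}{21068}\right)\right) 26871 = \left(\frac{1}{4} \cdot 4900 - \frac{435311395}{21068}\right) 26871 = \left(1225 - \frac{435311395}{21068}\right) 26871 = \left(- \frac{409503095}{21068}\right) 26871 = - \frac{11003757665745}{21068}$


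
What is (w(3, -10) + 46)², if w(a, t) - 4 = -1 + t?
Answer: 1521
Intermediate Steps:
w(a, t) = 3 + t (w(a, t) = 4 + (-1 + t) = 3 + t)
(w(3, -10) + 46)² = ((3 - 10) + 46)² = (-7 + 46)² = 39² = 1521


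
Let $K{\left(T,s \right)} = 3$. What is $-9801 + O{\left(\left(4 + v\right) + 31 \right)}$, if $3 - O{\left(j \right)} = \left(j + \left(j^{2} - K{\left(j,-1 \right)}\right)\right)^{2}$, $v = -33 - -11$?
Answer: $-41839$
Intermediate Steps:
$v = -22$ ($v = -33 + 11 = -22$)
$O{\left(j \right)} = 3 - \left(-3 + j + j^{2}\right)^{2}$ ($O{\left(j \right)} = 3 - \left(j + \left(j^{2} - 3\right)\right)^{2} = 3 - \left(j + \left(-3 + j^{2}\right)\right)^{2} = 3 - \left(-3 + j + j^{2}\right)^{2}$)
$-9801 + O{\left(\left(4 + v\right) + 31 \right)} = -9801 + \left(3 - \left(-3 + \left(\left(4 - 22\right) + 31\right) + \left(\left(4 - 22\right) + 31\right)^{2}\right)^{2}\right) = -9801 + \left(3 - \left(-3 + \left(-18 + 31\right) + \left(-18 + 31\right)^{2}\right)^{2}\right) = -9801 + \left(3 - \left(-3 + 13 + 13^{2}\right)^{2}\right) = -9801 + \left(3 - \left(-3 + 13 + 169\right)^{2}\right) = -9801 + \left(3 - 179^{2}\right) = -9801 + \left(3 - 32041\right) = -9801 - 32038 = -41839$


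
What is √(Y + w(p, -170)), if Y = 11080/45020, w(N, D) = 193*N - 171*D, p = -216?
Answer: 2*I*√15983542891/2251 ≈ 112.33*I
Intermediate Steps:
w(N, D) = -171*D + 193*N
Y = 554/2251 (Y = 11080*(1/45020) = 554/2251 ≈ 0.24611)
√(Y + w(p, -170)) = √(554/2251 + (-171*(-170) + 193*(-216))) = √(554/2251 + (29070 - 41688)) = √(554/2251 - 12618) = √(-28402564/2251) = 2*I*√15983542891/2251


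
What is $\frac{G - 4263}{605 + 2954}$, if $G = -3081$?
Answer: $- \frac{7344}{3559} \approx -2.0635$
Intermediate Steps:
$\frac{G - 4263}{605 + 2954} = \frac{-3081 - 4263}{605 + 2954} = - \frac{7344}{3559}$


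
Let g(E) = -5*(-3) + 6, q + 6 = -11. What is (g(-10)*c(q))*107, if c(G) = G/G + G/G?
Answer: 4494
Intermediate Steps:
q = -17 (q = -6 - 11 = -17)
g(E) = 21 (g(E) = 15 + 6 = 21)
c(G) = 2 (c(G) = 1 + 1 = 2)
(g(-10)*c(q))*107 = (21*2)*107 = 42*107 = 4494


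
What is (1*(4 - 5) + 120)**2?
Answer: 14161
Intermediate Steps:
(1*(4 - 5) + 120)**2 = (1*(-1) + 120)**2 = (-1 + 120)**2 = 119**2 = 14161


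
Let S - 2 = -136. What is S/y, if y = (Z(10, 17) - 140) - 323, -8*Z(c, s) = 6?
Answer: 536/1855 ≈ 0.28895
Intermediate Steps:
S = -134 (S = 2 - 136 = -134)
Z(c, s) = -3/4 (Z(c, s) = -1/8*6 = -3/4)
y = -1855/4 (y = (-3/4 - 140) - 323 = -563/4 - 323 = -1855/4 ≈ -463.75)
S/y = -134/(-1855/4) = -134*(-4/1855) = 536/1855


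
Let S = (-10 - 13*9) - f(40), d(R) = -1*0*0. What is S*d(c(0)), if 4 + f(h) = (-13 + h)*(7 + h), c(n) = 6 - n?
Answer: 0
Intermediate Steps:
d(R) = 0 (d(R) = 0*0 = 0)
f(h) = -4 + (-13 + h)*(7 + h)
S = -1392 (S = (-10 - 13*9) - (-95 + 40² - 6*40) = (-10 - 117) - (-95 + 1600 - 240) = -127 - 1*1265 = -127 - 1265 = -1392)
S*d(c(0)) = -1392*0 = 0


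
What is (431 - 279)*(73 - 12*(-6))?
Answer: 22040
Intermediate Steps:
(431 - 279)*(73 - 12*(-6)) = 152*(73 + 72) = 152*145 = 22040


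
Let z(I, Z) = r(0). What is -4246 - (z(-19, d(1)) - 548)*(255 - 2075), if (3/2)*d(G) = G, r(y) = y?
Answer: -1001606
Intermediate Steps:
d(G) = 2*G/3
z(I, Z) = 0
-4246 - (z(-19, d(1)) - 548)*(255 - 2075) = -4246 - (0 - 548)*(255 - 2075) = -4246 - (-548)*(-1820) = -4246 - 1*997360 = -4246 - 997360 = -1001606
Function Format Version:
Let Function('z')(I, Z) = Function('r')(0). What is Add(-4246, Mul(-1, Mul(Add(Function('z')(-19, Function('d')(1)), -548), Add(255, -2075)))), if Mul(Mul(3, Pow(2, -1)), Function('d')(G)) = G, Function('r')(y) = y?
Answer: -1001606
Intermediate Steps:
Function('d')(G) = Mul(Rational(2, 3), G)
Function('z')(I, Z) = 0
Add(-4246, Mul(-1, Mul(Add(Function('z')(-19, Function('d')(1)), -548), Add(255, -2075)))) = Add(-4246, Mul(-1, Mul(Add(0, -548), Add(255, -2075)))) = Add(-4246, Mul(-1, Mul(-548, -1820))) = Add(-4246, Mul(-1, 997360)) = Add(-4246, -997360) = -1001606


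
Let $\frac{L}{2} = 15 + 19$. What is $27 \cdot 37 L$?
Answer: $67932$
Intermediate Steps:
$L = 68$ ($L = 2 \left(15 + 19\right) = 2 \cdot 34 = 68$)
$27 \cdot 37 L = 27 \cdot 37 \cdot 68 = 999 \cdot 68 = 67932$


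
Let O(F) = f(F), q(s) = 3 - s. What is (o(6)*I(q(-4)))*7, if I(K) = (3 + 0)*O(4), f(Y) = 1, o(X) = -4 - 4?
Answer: -168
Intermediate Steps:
o(X) = -8
O(F) = 1
I(K) = 3 (I(K) = (3 + 0)*1 = 3*1 = 3)
(o(6)*I(q(-4)))*7 = -8*3*7 = -24*7 = -168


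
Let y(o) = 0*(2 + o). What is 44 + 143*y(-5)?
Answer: 44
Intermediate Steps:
y(o) = 0
44 + 143*y(-5) = 44 + 143*0 = 44 + 0 = 44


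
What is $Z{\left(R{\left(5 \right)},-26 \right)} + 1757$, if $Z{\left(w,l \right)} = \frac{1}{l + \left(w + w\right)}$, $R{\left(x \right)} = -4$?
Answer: $\frac{59737}{34} \approx 1757.0$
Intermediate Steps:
$Z{\left(w,l \right)} = \frac{1}{l + 2 w}$
$Z{\left(R{\left(5 \right)},-26 \right)} + 1757 = \frac{1}{-26 + 2 \left(-4\right)} + 1757 = \frac{1}{-26 - 8} + 1757 = \frac{1}{-34} + 1757 = - \frac{1}{34} + 1757 = \frac{59737}{34}$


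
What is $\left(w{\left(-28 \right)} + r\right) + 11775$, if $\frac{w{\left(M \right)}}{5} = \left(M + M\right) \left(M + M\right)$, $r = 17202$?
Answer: $44657$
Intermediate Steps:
$w{\left(M \right)} = 20 M^{2}$ ($w{\left(M \right)} = 5 \left(M + M\right) \left(M + M\right) = 5 \cdot 2 M 2 M = 5 \cdot 4 M^{2} = 20 M^{2}$)
$\left(w{\left(-28 \right)} + r\right) + 11775 = \left(20 \left(-28\right)^{2} + 17202\right) + 11775 = \left(20 \cdot 784 + 17202\right) + 11775 = \left(15680 + 17202\right) + 11775 = 32882 + 11775 = 44657$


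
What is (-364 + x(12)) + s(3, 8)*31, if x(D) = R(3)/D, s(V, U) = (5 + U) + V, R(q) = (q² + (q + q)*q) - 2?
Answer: 1609/12 ≈ 134.08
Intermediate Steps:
R(q) = -2 + 3*q² (R(q) = (q² + (2*q)*q) - 2 = (q² + 2*q²) - 2 = 3*q² - 2 = -2 + 3*q²)
s(V, U) = 5 + U + V
x(D) = 25/D (x(D) = (-2 + 3*3²)/D = (-2 + 3*9)/D = (-2 + 27)/D = 25/D)
(-364 + x(12)) + s(3, 8)*31 = (-364 + 25/12) + (5 + 8 + 3)*31 = (-364 + 25*(1/12)) + 16*31 = (-364 + 25/12) + 496 = -4343/12 + 496 = 1609/12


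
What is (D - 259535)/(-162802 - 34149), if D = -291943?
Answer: 551478/196951 ≈ 2.8001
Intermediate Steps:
(D - 259535)/(-162802 - 34149) = (-291943 - 259535)/(-162802 - 34149) = -551478/(-196951) = -551478*(-1/196951) = 551478/196951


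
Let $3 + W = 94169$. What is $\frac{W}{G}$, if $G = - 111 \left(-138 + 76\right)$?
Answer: $\frac{47083}{3441} \approx 13.683$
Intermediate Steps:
$W = 94166$ ($W = -3 + 94169 = 94166$)
$G = 6882$ ($G = \left(-111\right) \left(-62\right) = 6882$)
$\frac{W}{G} = \frac{94166}{6882} = 94166 \cdot \frac{1}{6882} = \frac{47083}{3441}$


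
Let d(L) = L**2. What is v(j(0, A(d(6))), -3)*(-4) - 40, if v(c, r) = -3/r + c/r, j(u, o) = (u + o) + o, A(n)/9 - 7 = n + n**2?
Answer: 32092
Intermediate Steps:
A(n) = 63 + 9*n + 9*n**2 (A(n) = 63 + 9*(n + n**2) = 63 + (9*n + 9*n**2) = 63 + 9*n + 9*n**2)
j(u, o) = u + 2*o (j(u, o) = (o + u) + o = u + 2*o)
v(j(0, A(d(6))), -3)*(-4) - 40 = ((-3 + (0 + 2*(63 + 9*6**2 + 9*(6**2)**2)))/(-3))*(-4) - 40 = -(-3 + (0 + 2*(63 + 9*36 + 9*36**2)))/3*(-4) - 40 = -(-3 + (0 + 2*(63 + 324 + 9*1296)))/3*(-4) - 40 = -(-3 + (0 + 2*(63 + 324 + 11664)))/3*(-4) - 40 = -(-3 + (0 + 2*12051))/3*(-4) - 40 = -(-3 + (0 + 24102))/3*(-4) - 40 = -(-3 + 24102)/3*(-4) - 40 = -1/3*24099*(-4) - 40 = -8033*(-4) - 40 = 32132 - 40 = 32092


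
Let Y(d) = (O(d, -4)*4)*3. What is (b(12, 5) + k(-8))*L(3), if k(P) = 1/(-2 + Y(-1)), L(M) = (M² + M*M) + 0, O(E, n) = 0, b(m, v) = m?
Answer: 207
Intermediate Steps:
Y(d) = 0 (Y(d) = (0*4)*3 = 0*3 = 0)
L(M) = 2*M² (L(M) = (M² + M²) + 0 = 2*M² + 0 = 2*M²)
k(P) = -½ (k(P) = 1/(-2 + 0) = 1/(-2) = -½)
(b(12, 5) + k(-8))*L(3) = (12 - ½)*(2*3²) = 23*(2*9)/2 = (23/2)*18 = 207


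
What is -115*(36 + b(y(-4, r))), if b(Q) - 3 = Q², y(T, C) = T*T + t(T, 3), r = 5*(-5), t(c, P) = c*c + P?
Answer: -145360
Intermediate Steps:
t(c, P) = P + c² (t(c, P) = c² + P = P + c²)
r = -25
y(T, C) = 3 + 2*T² (y(T, C) = T*T + (3 + T²) = T² + (3 + T²) = 3 + 2*T²)
b(Q) = 3 + Q²
-115*(36 + b(y(-4, r))) = -115*(36 + (3 + (3 + 2*(-4)²)²)) = -115*(36 + (3 + (3 + 2*16)²)) = -115*(36 + (3 + (3 + 32)²)) = -115*(36 + (3 + 35²)) = -115*(36 + (3 + 1225)) = -115*(36 + 1228) = -115*1264 = -145360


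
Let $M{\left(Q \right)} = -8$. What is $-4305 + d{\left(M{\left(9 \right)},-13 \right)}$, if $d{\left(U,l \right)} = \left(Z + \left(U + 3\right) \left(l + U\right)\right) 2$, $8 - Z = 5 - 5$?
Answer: $-4079$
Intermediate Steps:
$Z = 8$ ($Z = 8 - \left(5 - 5\right) = 8 - 0 = 8 + 0 = 8$)
$d{\left(U,l \right)} = 16 + 2 \left(3 + U\right) \left(U + l\right)$ ($d{\left(U,l \right)} = \left(8 + \left(U + 3\right) \left(l + U\right)\right) 2 = \left(8 + \left(3 + U\right) \left(U + l\right)\right) 2 = 16 + 2 \left(3 + U\right) \left(U + l\right)$)
$-4305 + d{\left(M{\left(9 \right)},-13 \right)} = -4305 + \left(16 + 2 \left(-8\right)^{2} + 6 \left(-8\right) + 6 \left(-13\right) + 2 \left(-8\right) \left(-13\right)\right) = -4305 + \left(16 + 2 \cdot 64 - 48 - 78 + 208\right) = -4305 + \left(16 + 128 - 48 - 78 + 208\right) = -4305 + 226 = -4079$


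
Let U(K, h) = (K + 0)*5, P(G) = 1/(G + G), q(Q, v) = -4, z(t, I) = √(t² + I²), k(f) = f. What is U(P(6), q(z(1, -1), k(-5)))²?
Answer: 25/144 ≈ 0.17361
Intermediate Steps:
z(t, I) = √(I² + t²)
P(G) = 1/(2*G)
U(K, h) = 5*K (U(K, h) = K*5 = 5*K)
U(P(6), q(z(1, -1), k(-5)))² = (5*((½)/6))² = (5*((½)*(⅙)))² = (5*(1/12))² = (5/12)² = 25/144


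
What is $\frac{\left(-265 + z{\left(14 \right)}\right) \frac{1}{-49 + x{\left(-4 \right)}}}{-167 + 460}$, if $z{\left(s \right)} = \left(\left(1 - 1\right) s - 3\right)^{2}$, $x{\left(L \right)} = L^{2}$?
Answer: $\frac{256}{9669} \approx 0.026476$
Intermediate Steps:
$z{\left(s \right)} = 9$ ($z{\left(s \right)} = \left(0 s - 3\right)^{2} = \left(0 - 3\right)^{2} = \left(-3\right)^{2} = 9$)
$\frac{\left(-265 + z{\left(14 \right)}\right) \frac{1}{-49 + x{\left(-4 \right)}}}{-167 + 460} = \frac{\left(-265 + 9\right) \frac{1}{-49 + \left(-4\right)^{2}}}{-167 + 460} = \frac{\left(-256\right) \frac{1}{-49 + 16}}{293} = - \frac{256}{-33} \cdot \frac{1}{293} = \left(-256\right) \left(- \frac{1}{33}\right) \frac{1}{293} = \frac{256}{33} \cdot \frac{1}{293} = \frac{256}{9669}$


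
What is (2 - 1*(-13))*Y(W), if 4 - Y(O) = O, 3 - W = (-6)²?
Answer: 555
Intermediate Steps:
W = -33 (W = 3 - 1*(-6)² = 3 - 1*36 = 3 - 36 = -33)
Y(O) = 4 - O
(2 - 1*(-13))*Y(W) = (2 - 1*(-13))*(4 - 1*(-33)) = (2 + 13)*(4 + 33) = 15*37 = 555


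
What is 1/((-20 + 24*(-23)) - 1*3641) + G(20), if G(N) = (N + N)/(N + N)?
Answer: 4212/4213 ≈ 0.99976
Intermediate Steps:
G(N) = 1 (G(N) = (2*N)/((2*N)) = (2*N)*(1/(2*N)) = 1)
1/((-20 + 24*(-23)) - 1*3641) + G(20) = 1/((-20 + 24*(-23)) - 1*3641) + 1 = 1/((-20 - 552) - 3641) + 1 = 1/(-572 - 3641) + 1 = 1/(-4213) + 1 = -1/4213 + 1 = 4212/4213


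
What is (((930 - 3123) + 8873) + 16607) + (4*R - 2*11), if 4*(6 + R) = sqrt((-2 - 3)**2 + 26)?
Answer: 23241 + sqrt(51) ≈ 23248.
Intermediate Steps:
R = -6 + sqrt(51)/4 (R = -6 + sqrt((-2 - 3)**2 + 26)/4 = -6 + sqrt((-5)**2 + 26)/4 = -6 + sqrt(25 + 26)/4 = -6 + sqrt(51)/4 ≈ -4.2146)
(((930 - 3123) + 8873) + 16607) + (4*R - 2*11) = (((930 - 3123) + 8873) + 16607) + (4*(-6 + sqrt(51)/4) - 2*11) = ((-2193 + 8873) + 16607) + ((-24 + sqrt(51)) - 22) = (6680 + 16607) + (-46 + sqrt(51)) = 23287 + (-46 + sqrt(51)) = 23241 + sqrt(51)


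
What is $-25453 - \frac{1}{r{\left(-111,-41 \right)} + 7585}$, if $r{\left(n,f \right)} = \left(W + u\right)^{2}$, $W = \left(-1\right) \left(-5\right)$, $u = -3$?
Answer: $- \frac{193162818}{7589} \approx -25453.0$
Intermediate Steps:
$W = 5$
$r{\left(n,f \right)} = 4$ ($r{\left(n,f \right)} = \left(5 - 3\right)^{2} = 2^{2} = 4$)
$-25453 - \frac{1}{r{\left(-111,-41 \right)} + 7585} = -25453 - \frac{1}{4 + 7585} = -25453 - \frac{1}{7589} = - \frac{193162818}{7589}$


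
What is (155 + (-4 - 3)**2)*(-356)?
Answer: -72624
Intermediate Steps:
(155 + (-4 - 3)**2)*(-356) = (155 + (-7)**2)*(-356) = (155 + 49)*(-356) = 204*(-356) = -72624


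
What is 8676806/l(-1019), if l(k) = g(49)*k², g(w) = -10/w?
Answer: -212581747/5191805 ≈ -40.946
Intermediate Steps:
l(k) = -10*k²/49 (l(k) = (-10/49)*k² = (-10*1/49)*k² = -10*k²/49)
8676806/l(-1019) = 8676806/((-10/49*(-1019)²)) = 8676806/((-10/49*1038361)) = 8676806/(-10383610/49) = 8676806*(-49/10383610) = -212581747/5191805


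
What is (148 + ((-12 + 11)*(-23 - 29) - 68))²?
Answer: 17424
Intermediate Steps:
(148 + ((-12 + 11)*(-23 - 29) - 68))² = (148 + (-1*(-52) - 68))² = (148 + (52 - 68))² = (148 - 16)² = 132² = 17424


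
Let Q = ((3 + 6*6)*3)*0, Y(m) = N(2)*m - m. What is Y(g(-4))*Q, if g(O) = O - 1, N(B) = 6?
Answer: 0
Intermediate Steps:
g(O) = -1 + O
Y(m) = 5*m (Y(m) = 6*m - m = 5*m)
Q = 0 (Q = ((3 + 36)*3)*0 = (39*3)*0 = 117*0 = 0)
Y(g(-4))*Q = (5*(-1 - 4))*0 = (5*(-5))*0 = -25*0 = 0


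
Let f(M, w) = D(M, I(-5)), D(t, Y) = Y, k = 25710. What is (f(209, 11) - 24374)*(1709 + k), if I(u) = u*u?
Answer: -667625231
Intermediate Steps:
I(u) = u**2
f(M, w) = 25 (f(M, w) = (-5)**2 = 25)
(f(209, 11) - 24374)*(1709 + k) = (25 - 24374)*(1709 + 25710) = -24349*27419 = -667625231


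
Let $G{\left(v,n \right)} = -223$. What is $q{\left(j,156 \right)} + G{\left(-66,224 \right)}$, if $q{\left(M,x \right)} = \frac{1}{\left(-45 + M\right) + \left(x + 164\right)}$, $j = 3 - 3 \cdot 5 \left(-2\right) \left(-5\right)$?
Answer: $- \frac{28543}{128} \approx -222.99$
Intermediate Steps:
$j = -147$ ($j = 3 - 3 \left(\left(-10\right) \left(-5\right)\right) = 3 - 150 = -147$)
$q{\left(M,x \right)} = \frac{1}{119 + M + x}$ ($q{\left(M,x \right)} = \frac{1}{\left(-45 + M\right) + \left(164 + x\right)} = \frac{1}{119 + M + x}$)
$q{\left(j,156 \right)} + G{\left(-66,224 \right)} = \frac{1}{119 - 147 + 156} - 223 = \frac{1}{128} - 223 = - \frac{28543}{128}$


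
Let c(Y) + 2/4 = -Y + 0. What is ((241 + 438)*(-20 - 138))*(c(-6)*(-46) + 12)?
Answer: 25854962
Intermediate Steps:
c(Y) = -½ - Y (c(Y) = -½ + (-Y + 0) = -½ - Y)
((241 + 438)*(-20 - 138))*(c(-6)*(-46) + 12) = ((241 + 438)*(-20 - 138))*((-½ - 1*(-6))*(-46) + 12) = (679*(-158))*((-½ + 6)*(-46) + 12) = -107282*((11/2)*(-46) + 12) = -107282*(-253 + 12) = -107282*(-241) = 25854962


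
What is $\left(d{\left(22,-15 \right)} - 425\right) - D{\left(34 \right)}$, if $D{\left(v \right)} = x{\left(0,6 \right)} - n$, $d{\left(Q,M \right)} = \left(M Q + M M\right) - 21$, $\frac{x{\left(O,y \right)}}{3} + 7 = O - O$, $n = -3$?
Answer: $-533$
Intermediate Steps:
$x{\left(O,y \right)} = -21$ ($x{\left(O,y \right)} = -21 + 3 \left(O - O\right) = -21 + 3 \cdot 0 = -21 + 0 = -21$)
$d{\left(Q,M \right)} = -21 + M^{2} + M Q$ ($d{\left(Q,M \right)} = \left(M Q + M^{2}\right) - 21 = \left(M^{2} + M Q\right) - 21 = -21 + M^{2} + M Q$)
$D{\left(v \right)} = -18$ ($D{\left(v \right)} = -21 - -3 = -21 + 3 = -18$)
$\left(d{\left(22,-15 \right)} - 425\right) - D{\left(34 \right)} = \left(\left(-21 + \left(-15\right)^{2} - 330\right) - 425\right) - -18 = \left(\left(-21 + 225 - 330\right) - 425\right) + 18 = \left(-126 - 425\right) + 18 = -551 + 18 = -533$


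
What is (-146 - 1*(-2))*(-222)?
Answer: 31968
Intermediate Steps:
(-146 - 1*(-2))*(-222) = (-146 + 2)*(-222) = -144*(-222) = 31968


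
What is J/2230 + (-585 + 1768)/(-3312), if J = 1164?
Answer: 608539/3692880 ≈ 0.16479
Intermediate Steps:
J/2230 + (-585 + 1768)/(-3312) = 1164/2230 + (-585 + 1768)/(-3312) = 1164*(1/2230) + 1183*(-1/3312) = 582/1115 - 1183/3312 = 608539/3692880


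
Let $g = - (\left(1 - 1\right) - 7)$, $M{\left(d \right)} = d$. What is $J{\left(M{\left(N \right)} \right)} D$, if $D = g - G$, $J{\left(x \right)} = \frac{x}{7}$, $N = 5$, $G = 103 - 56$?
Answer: $- \frac{200}{7} \approx -28.571$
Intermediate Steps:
$G = 47$ ($G = 103 - 56 = 47$)
$J{\left(x \right)} = \frac{x}{7}$ ($J{\left(x \right)} = x \frac{1}{7} = \frac{x}{7}$)
$g = 7$ ($g = - (\left(1 - 1\right) - 7) = - (0 - 7) = \left(-1\right) \left(-7\right) = 7$)
$D = -40$ ($D = 7 - 47 = -40$)
$J{\left(M{\left(N \right)} \right)} D = \frac{1}{7} \cdot 5 \left(-40\right) = \frac{5}{7} \left(-40\right) = - \frac{200}{7}$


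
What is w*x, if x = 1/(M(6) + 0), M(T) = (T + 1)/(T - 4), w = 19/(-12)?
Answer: -19/42 ≈ -0.45238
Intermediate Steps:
w = -19/12 (w = 19*(-1/12) = -19/12 ≈ -1.5833)
M(T) = (1 + T)/(-4 + T)
x = 2/7 (x = 1/((1 + 6)/(-4 + 6) + 0) = 1/(7/2 + 0) = 1/(7/2) = 2/7 ≈ 0.28571)
w*x = -19/12*2/7 = -19/42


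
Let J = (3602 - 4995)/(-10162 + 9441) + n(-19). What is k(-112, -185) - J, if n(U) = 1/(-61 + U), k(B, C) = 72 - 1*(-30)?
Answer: 824663/8240 ≈ 100.08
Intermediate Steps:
k(B, C) = 102 (k(B, C) = 72 + 30 = 102)
J = 15817/8240 (J = (3602 - 4995)/(-10162 + 9441) + 1/(-61 - 19) = -1393/(-721) + 1/(-80) = -1393*(-1/721) - 1/80 = 199/103 - 1/80 = 15817/8240 ≈ 1.9195)
k(-112, -185) - J = 102 - 1*15817/8240 = 102 - 15817/8240 = 824663/8240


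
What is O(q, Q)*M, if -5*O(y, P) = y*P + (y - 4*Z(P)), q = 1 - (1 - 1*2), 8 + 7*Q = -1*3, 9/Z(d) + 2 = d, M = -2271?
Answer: 3551844/875 ≈ 4059.3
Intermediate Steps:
Z(d) = 9/(-2 + d)
Q = -11/7 (Q = -8/7 + (-1*3)/7 = -8/7 + (⅐)*(-3) = -8/7 - 3/7 = -11/7 ≈ -1.5714)
q = 2 (q = 1 - (1 - 2) = 1 - 1*(-1) = 1 + 1 = 2)
O(y, P) = -y/5 + 36/(5*(-2 + P)) - P*y/5 (O(y, P) = -(y*P + (y - 36/(-2 + P)))/5 = -(P*y + (y - 36/(-2 + P)))/5 = -(y - 36/(-2 + P) + P*y)/5 = -y/5 + 36/(5*(-2 + P)) - P*y/5)
O(q, Q)*M = ((36 - 1*2*(1 - 11/7)*(-2 - 11/7))/(5*(-2 - 11/7)))*(-2271) = ((36 - 1*2*(-4/7)*(-25/7))/(5*(-25/7)))*(-2271) = ((⅕)*(-7/25)*(36 - 200/49))*(-2271) = ((⅕)*(-7/25)*(1564/49))*(-2271) = -1564/875*(-2271) = 3551844/875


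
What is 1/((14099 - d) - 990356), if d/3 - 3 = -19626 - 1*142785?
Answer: -1/489033 ≈ -2.0449e-6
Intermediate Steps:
d = -487224 (d = 9 + 3*(-19626 - 1*142785) = 9 + 3*(-19626 - 142785) = 9 + 3*(-162411) = 9 - 487233 = -487224)
1/((14099 - d) - 990356) = 1/((14099 - 1*(-487224)) - 990356) = 1/((14099 + 487224) - 990356) = 1/(501323 - 990356) = 1/(-489033) = -1/489033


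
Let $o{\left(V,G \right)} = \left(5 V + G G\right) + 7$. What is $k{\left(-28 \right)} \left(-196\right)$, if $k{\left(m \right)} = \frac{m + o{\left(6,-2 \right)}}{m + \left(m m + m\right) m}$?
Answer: $\frac{91}{757} \approx 0.12021$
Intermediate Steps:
$o{\left(V,G \right)} = 7 + G^{2} + 5 V$ ($o{\left(V,G \right)} = \left(5 V + G^{2}\right) + 7 = \left(G^{2} + 5 V\right) + 7 = 7 + G^{2} + 5 V$)
$k{\left(m \right)} = \frac{41 + m}{m + m \left(m + m^{2}\right)}$ ($k{\left(m \right)} = \frac{m + \left(7 + \left(-2\right)^{2} + 5 \cdot 6\right)}{m + \left(m m + m\right) m} = \frac{m + \left(7 + 4 + 30\right)}{m + \left(m^{2} + m\right) m} = \frac{m + 41}{m + \left(m + m^{2}\right) m} = \frac{41 + m}{m + m \left(m + m^{2}\right)}$)
$k{\left(-28 \right)} \left(-196\right) = \frac{41 - 28}{\left(-28\right) \left(1 - 28 + \left(-28\right)^{2}\right)} \left(-196\right) = \left(- \frac{1}{28}\right) \frac{1}{1 - 28 + 784} \cdot 13 \left(-196\right) = \left(- \frac{1}{28}\right) \frac{1}{757} \cdot 13 \left(-196\right) = \left(- \frac{13}{21196}\right) \left(-196\right) = \frac{91}{757}$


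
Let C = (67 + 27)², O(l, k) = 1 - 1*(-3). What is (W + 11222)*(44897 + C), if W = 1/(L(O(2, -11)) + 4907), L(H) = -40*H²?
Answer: 2572965748575/4267 ≈ 6.0299e+8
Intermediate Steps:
O(l, k) = 4 (O(l, k) = 1 + 3 = 4)
W = 1/4267 (W = 1/(-40*4² + 4907) = 1/(-40*16 + 4907) = 1/(-640 + 4907) = 1/4267 ≈ 0.00023436)
C = 8836 (C = 94² = 8836)
(W + 11222)*(44897 + C) = (1/4267 + 11222)*(44897 + 8836) = (47884275/4267)*53733 = 2572965748575/4267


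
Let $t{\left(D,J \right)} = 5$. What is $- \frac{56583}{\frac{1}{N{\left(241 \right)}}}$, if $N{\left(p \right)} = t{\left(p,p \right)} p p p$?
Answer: $-3960108653715$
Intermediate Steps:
$N{\left(p \right)} = 5 p^{3}$ ($N{\left(p \right)} = 5 p p p = 5 p p^{2} = 5 p^{3}$)
$- \frac{56583}{\frac{1}{N{\left(241 \right)}}} = - \frac{56583}{\frac{1}{5 \cdot 241^{3}}} = - \frac{56583}{\frac{1}{5 \cdot 13997521}} = - \frac{56583}{\frac{1}{69987605}} = - 56583 \frac{1}{\frac{1}{69987605}} = \left(-56583\right) 69987605 = -3960108653715$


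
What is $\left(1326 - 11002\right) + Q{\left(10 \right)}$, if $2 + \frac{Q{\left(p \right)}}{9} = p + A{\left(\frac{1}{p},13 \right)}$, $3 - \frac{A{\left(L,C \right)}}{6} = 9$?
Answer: $-9928$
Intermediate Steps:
$A{\left(L,C \right)} = -36$ ($A{\left(L,C \right)} = 18 - 54 = -36$)
$Q{\left(p \right)} = -342 + 9 p$ ($Q{\left(p \right)} = -18 + 9 \left(p - 36\right) = -18 + 9 \left(-36 + p\right) = -18 + \left(-324 + 9 p\right) = -342 + 9 p$)
$\left(1326 - 11002\right) + Q{\left(10 \right)} = \left(1326 - 11002\right) + \left(-342 + 9 \cdot 10\right) = -9676 + \left(-342 + 90\right) = -9676 - 252 = -9928$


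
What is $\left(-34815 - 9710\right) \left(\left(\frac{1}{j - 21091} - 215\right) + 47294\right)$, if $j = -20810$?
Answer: $- \frac{87832560850450}{41901} \approx -2.0962 \cdot 10^{9}$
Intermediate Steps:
$\left(-34815 - 9710\right) \left(\left(\frac{1}{j - 21091} - 215\right) + 47294\right) = \left(-34815 - 9710\right) \left(\left(\frac{1}{-20810 - 21091} - 215\right) + 47294\right) = - 44525 \left(\left(\frac{1}{-41901} - 215\right) + 47294\right) = - 44525 \left(\left(- \frac{1}{41901} - 215\right) + 47294\right) = - 44525 \left(- \frac{9008716}{41901} + 47294\right) = \left(-44525\right) \frac{1972657178}{41901} = - \frac{87832560850450}{41901}$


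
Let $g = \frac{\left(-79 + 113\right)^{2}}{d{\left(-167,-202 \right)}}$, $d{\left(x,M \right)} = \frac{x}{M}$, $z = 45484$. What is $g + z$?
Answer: $\frac{7829340}{167} \approx 46882.0$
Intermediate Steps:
$g = \frac{233512}{167}$ ($g = \frac{\left(-79 + 113\right)^{2}}{\left(-167\right) \frac{1}{-202}} = \frac{34^{2}}{\left(-167\right) \left(- \frac{1}{202}\right)} = \frac{1156}{\frac{167}{202}} = 1156 \cdot \frac{202}{167} = \frac{233512}{167} \approx 1398.3$)
$g + z = \frac{233512}{167} + 45484 = \frac{7829340}{167}$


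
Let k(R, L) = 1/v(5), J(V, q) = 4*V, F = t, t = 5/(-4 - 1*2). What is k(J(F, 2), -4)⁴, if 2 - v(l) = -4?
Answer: 1/1296 ≈ 0.00077160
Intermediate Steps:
v(l) = 6 (v(l) = 2 - 1*(-4) = 2 + 4 = 6)
t = -⅚ (t = 5/(-4 - 2) = 5/(-6) = 5*(-⅙) = -⅚ ≈ -0.83333)
F = -⅚ ≈ -0.83333
k(R, L) = ⅙ (k(R, L) = 1/6 = ⅙)
k(J(F, 2), -4)⁴ = (⅙)⁴ = 1/1296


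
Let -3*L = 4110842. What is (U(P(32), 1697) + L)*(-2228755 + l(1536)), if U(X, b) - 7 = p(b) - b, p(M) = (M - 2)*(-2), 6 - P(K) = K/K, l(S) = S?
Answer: 9189688225958/3 ≈ 3.0632e+12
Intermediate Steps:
L = -4110842/3 (L = -⅓*4110842 = -4110842/3 ≈ -1.3703e+6)
P(K) = 5 (P(K) = 6 - K/K = 6 - 1*1 = 6 - 1 = 5)
p(M) = 4 - 2*M (p(M) = (-2 + M)*(-2) = 4 - 2*M)
U(X, b) = 11 - 3*b (U(X, b) = 7 + ((4 - 2*b) - b) = 7 + (4 - 3*b) = 11 - 3*b)
(U(P(32), 1697) + L)*(-2228755 + l(1536)) = ((11 - 3*1697) - 4110842/3)*(-2228755 + 1536) = ((11 - 5091) - 4110842/3)*(-2227219) = (-5080 - 4110842/3)*(-2227219) = -4126082/3*(-2227219) = 9189688225958/3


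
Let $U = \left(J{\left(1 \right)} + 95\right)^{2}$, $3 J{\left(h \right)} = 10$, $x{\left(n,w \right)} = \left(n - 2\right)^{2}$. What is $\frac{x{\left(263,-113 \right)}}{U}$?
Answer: $\frac{613089}{87025} \approx 7.045$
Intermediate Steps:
$x{\left(n,w \right)} = \left(-2 + n\right)^{2}$
$J{\left(h \right)} = \frac{10}{3}$ ($J{\left(h \right)} = \frac{1}{3} \cdot 10 = \frac{10}{3}$)
$U = \frac{87025}{9}$ ($U = \left(\frac{10}{3} + 95\right)^{2} = \left(\frac{295}{3}\right)^{2} = \frac{87025}{9} \approx 9669.4$)
$\frac{x{\left(263,-113 \right)}}{U} = \frac{\left(-2 + 263\right)^{2}}{\frac{87025}{9}} = 261^{2} \cdot \frac{9}{87025} = 68121 \cdot \frac{9}{87025} = \frac{613089}{87025}$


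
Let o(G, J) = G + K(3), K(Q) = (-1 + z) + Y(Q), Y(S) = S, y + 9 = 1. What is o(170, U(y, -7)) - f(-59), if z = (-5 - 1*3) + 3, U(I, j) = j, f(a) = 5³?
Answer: 42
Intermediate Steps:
y = -8 (y = -9 + 1 = -8)
f(a) = 125
z = -5 (z = (-5 - 3) + 3 = -8 + 3 = -5)
K(Q) = -6 + Q (K(Q) = (-1 - 5) + Q = -6 + Q)
o(G, J) = -3 + G (o(G, J) = G + (-6 + 3) = G - 3 = -3 + G)
o(170, U(y, -7)) - f(-59) = (-3 + 170) - 1*125 = 167 - 125 = 42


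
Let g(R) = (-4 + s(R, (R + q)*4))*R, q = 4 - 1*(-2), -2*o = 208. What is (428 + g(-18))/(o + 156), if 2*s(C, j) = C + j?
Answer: 547/26 ≈ 21.038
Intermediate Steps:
o = -104 (o = -1/2*208 = -104)
q = 6 (q = 4 + 2 = 6)
s(C, j) = C/2 + j/2 (s(C, j) = (C + j)/2 = C/2 + j/2)
g(R) = R*(8 + 5*R/2) (g(R) = (-4 + (R/2 + ((R + 6)*4)/2))*R = (-4 + (R/2 + ((6 + R)*4)/2))*R = (-4 + (R/2 + (24 + 4*R)/2))*R = (-4 + (R/2 + (12 + 2*R)))*R = (-4 + (12 + 5*R/2))*R = (8 + 5*R/2)*R = R*(8 + 5*R/2))
(428 + g(-18))/(o + 156) = (428 + (1/2)*(-18)*(16 + 5*(-18)))/(-104 + 156) = (428 + (1/2)*(-18)*(16 - 90))/52 = (428 + (1/2)*(-18)*(-74))*(1/52) = (428 + 666)*(1/52) = 1094*(1/52) = 547/26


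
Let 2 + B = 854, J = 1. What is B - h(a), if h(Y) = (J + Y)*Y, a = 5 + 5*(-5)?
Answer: 472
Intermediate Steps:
B = 852 (B = -2 + 854 = 852)
a = -20 (a = 5 - 25 = -20)
h(Y) = Y*(1 + Y) (h(Y) = (1 + Y)*Y = Y*(1 + Y))
B - h(a) = 852 - (-20)*(1 - 20) = 852 - (-20)*(-19) = 852 - 1*380 = 852 - 380 = 472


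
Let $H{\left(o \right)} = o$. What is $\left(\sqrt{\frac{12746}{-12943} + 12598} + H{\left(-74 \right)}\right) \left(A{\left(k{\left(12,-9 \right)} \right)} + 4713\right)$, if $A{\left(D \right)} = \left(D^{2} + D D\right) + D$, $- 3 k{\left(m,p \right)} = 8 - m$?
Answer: $- \frac{3142114}{9} + \frac{169844 \sqrt{71331386}}{2709} \approx 1.804 \cdot 10^{5}$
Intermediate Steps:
$k{\left(m,p \right)} = - \frac{8}{3} + \frac{m}{3}$ ($k{\left(m,p \right)} = - \frac{8 - m}{3} = - \frac{8}{3} + \frac{m}{3}$)
$A{\left(D \right)} = D + 2 D^{2}$ ($A{\left(D \right)} = \left(D^{2} + D^{2}\right) + D = 2 D^{2} + D = D + 2 D^{2}$)
$\left(\sqrt{\frac{12746}{-12943} + 12598} + H{\left(-74 \right)}\right) \left(A{\left(k{\left(12,-9 \right)} \right)} + 4713\right) = \left(\sqrt{\frac{12746}{-12943} + 12598} - 74\right) \left(\left(- \frac{8}{3} + \frac{1}{3} \cdot 12\right) \left(1 + 2 \left(- \frac{8}{3} + \frac{1}{3} \cdot 12\right)\right) + 4713\right) = \left(\sqrt{12746 \left(- \frac{1}{12943}\right) + 12598} - 74\right) \left(\left(- \frac{8}{3} + 4\right) \left(1 + 2 \left(- \frac{8}{3} + 4\right)\right) + 4713\right) = \left(\sqrt{- \frac{12746}{12943} + 12598} - 74\right) \left(\frac{4 \left(1 + 2 \cdot \frac{4}{3}\right)}{3} + 4713\right) = \left(\sqrt{\frac{163043168}{12943}} - 74\right) \left(\frac{4 \left(1 + \frac{8}{3}\right)}{3} + 4713\right) = \left(\frac{4 \sqrt{71331386}}{301} - 74\right) \left(\frac{4}{3} \cdot \frac{11}{3} + 4713\right) = \left(-74 + \frac{4 \sqrt{71331386}}{301}\right) \left(\frac{44}{9} + 4713\right) = \left(-74 + \frac{4 \sqrt{71331386}}{301}\right) \frac{42461}{9} = - \frac{3142114}{9} + \frac{169844 \sqrt{71331386}}{2709}$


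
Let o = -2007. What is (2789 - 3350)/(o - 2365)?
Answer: 561/4372 ≈ 0.12832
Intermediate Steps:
(2789 - 3350)/(o - 2365) = (2789 - 3350)/(-2007 - 2365) = -561/(-4372) = -561*(-1/4372) = 561/4372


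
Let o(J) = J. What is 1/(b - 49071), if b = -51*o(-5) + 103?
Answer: -1/48713 ≈ -2.0528e-5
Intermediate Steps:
b = 358 (b = -51*(-5) + 103 = 255 + 103 = 358)
1/(b - 49071) = 1/(358 - 49071) = 1/(-48713) = -1/48713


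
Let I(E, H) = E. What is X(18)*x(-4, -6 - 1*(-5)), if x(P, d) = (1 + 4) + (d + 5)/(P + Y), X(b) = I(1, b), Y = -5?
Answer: 41/9 ≈ 4.5556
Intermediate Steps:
X(b) = 1
x(P, d) = 5 + (5 + d)/(-5 + P) (x(P, d) = (1 + 4) + (d + 5)/(P - 5) = 5 + (5 + d)/(-5 + P))
X(18)*x(-4, -6 - 1*(-5)) = 1*((-20 + (-6 - 1*(-5)) + 5*(-4))/(-5 - 4)) = 1*((-20 + (-6 + 5) - 20)/(-9)) = 1*(-(-20 - 1 - 20)/9) = 1*(-1/9*(-41)) = 1*(41/9) = 41/9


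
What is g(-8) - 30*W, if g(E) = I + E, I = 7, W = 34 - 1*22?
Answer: -361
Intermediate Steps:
W = 12 (W = 34 - 22 = 12)
g(E) = 7 + E
g(-8) - 30*W = (7 - 8) - 30*12 = -1 - 360 = -361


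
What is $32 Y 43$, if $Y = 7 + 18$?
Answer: $34400$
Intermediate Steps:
$Y = 25$
$32 Y 43 = 32 \cdot 25 \cdot 43 = 800 \cdot 43 = 34400$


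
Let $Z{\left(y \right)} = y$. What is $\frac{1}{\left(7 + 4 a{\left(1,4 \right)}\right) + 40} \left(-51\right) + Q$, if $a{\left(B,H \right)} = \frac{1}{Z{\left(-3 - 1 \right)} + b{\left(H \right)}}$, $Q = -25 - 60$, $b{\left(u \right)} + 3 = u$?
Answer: $- \frac{11798}{137} \approx -86.117$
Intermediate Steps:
$b{\left(u \right)} = -3 + u$
$Q = -85$
$a{\left(B,H \right)} = \frac{1}{-7 + H}$ ($a{\left(B,H \right)} = \frac{1}{\left(-3 - 1\right) + \left(-3 + H\right)} = \frac{1}{-4 + \left(-3 + H\right)} = \frac{1}{-7 + H}$)
$\frac{1}{\left(7 + 4 a{\left(1,4 \right)}\right) + 40} \left(-51\right) + Q = \frac{1}{\left(7 + \frac{4}{-7 + 4}\right) + 40} \left(-51\right) - 85 = \frac{1}{\left(7 + \frac{4}{-3}\right) + 40} \left(-51\right) - 85 = \frac{1}{\left(7 + 4 \left(- \frac{1}{3}\right)\right) + 40} \left(-51\right) - 85 = \frac{1}{\left(7 - \frac{4}{3}\right) + 40} \left(-51\right) - 85 = \frac{1}{\frac{17}{3} + 40} \left(-51\right) - 85 = \frac{1}{\frac{137}{3}} \left(-51\right) - 85 = \frac{3}{137} \left(-51\right) - 85 = - \frac{153}{137} - 85 = - \frac{11798}{137}$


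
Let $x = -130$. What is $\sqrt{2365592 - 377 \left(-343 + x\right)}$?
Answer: $3 \sqrt{282657} \approx 1595.0$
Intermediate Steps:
$\sqrt{2365592 - 377 \left(-343 + x\right)} = \sqrt{2365592 - 377 \left(-343 - 130\right)} = \sqrt{2365592 - -178321} = \sqrt{2365592 + 178321} = \sqrt{2543913} = 3 \sqrt{282657}$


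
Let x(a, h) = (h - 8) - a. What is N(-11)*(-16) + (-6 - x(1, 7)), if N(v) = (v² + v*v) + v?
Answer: -3700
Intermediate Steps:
x(a, h) = -8 + h - a (x(a, h) = (-8 + h) - a = -8 + h - a)
N(v) = v + 2*v² (N(v) = (v² + v²) + v = 2*v² + v = v + 2*v²)
N(-11)*(-16) + (-6 - x(1, 7)) = -11*(1 + 2*(-11))*(-16) + (-6 - (-8 + 7 - 1*1)) = -11*(1 - 22)*(-16) + (-6 - (-8 + 7 - 1)) = -11*(-21)*(-16) + (-6 - 1*(-2)) = 231*(-16) + (-6 + 2) = -3696 - 4 = -3700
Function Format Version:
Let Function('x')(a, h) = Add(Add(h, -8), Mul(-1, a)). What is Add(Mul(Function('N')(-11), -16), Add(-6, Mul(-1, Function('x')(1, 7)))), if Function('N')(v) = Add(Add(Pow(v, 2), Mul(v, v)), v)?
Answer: -3700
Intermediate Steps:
Function('x')(a, h) = Add(-8, h, Mul(-1, a)) (Function('x')(a, h) = Add(Add(-8, h), Mul(-1, a)) = Add(-8, h, Mul(-1, a)))
Function('N')(v) = Add(v, Mul(2, Pow(v, 2))) (Function('N')(v) = Add(Add(Pow(v, 2), Pow(v, 2)), v) = Add(Mul(2, Pow(v, 2)), v) = Add(v, Mul(2, Pow(v, 2))))
Add(Mul(Function('N')(-11), -16), Add(-6, Mul(-1, Function('x')(1, 7)))) = Add(Mul(Mul(-11, Add(1, Mul(2, -11))), -16), Add(-6, Mul(-1, Add(-8, 7, Mul(-1, 1))))) = Add(Mul(Mul(-11, Add(1, -22)), -16), Add(-6, Mul(-1, Add(-8, 7, -1)))) = Add(Mul(Mul(-11, -21), -16), Add(-6, Mul(-1, -2))) = Add(Mul(231, -16), Add(-6, 2)) = Add(-3696, -4) = -3700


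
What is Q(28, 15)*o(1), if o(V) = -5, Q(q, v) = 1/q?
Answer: -5/28 ≈ -0.17857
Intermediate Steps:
Q(28, 15)*o(1) = -5/28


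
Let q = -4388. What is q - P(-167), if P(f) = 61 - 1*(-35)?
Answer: -4484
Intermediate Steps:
P(f) = 96 (P(f) = 61 + 35 = 96)
q - P(-167) = -4388 - 1*96 = -4388 - 96 = -4484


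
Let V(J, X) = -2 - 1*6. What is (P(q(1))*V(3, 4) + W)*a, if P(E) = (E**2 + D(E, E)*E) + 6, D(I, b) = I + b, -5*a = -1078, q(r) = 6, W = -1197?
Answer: -2273502/5 ≈ -4.5470e+5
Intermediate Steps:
a = 1078/5 (a = -1/5*(-1078) = 1078/5 ≈ 215.60)
V(J, X) = -8 (V(J, X) = -2 - 6 = -8)
P(E) = 6 + 3*E**2 (P(E) = (E**2 + (E + E)*E) + 6 = (E**2 + (2*E)*E) + 6 = (E**2 + 2*E**2) + 6 = 3*E**2 + 6 = 6 + 3*E**2)
(P(q(1))*V(3, 4) + W)*a = ((6 + 3*6**2)*(-8) - 1197)*(1078/5) = ((6 + 3*36)*(-8) - 1197)*(1078/5) = ((6 + 108)*(-8) - 1197)*(1078/5) = (114*(-8) - 1197)*(1078/5) = (-912 - 1197)*(1078/5) = -2109*1078/5 = -2273502/5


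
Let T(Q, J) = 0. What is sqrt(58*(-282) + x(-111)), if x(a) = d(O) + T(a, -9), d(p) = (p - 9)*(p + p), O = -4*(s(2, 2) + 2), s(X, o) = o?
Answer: 2*I*sqrt(3889) ≈ 124.72*I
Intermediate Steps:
O = -16 (O = -4*(2 + 2) = -4*4 = -16)
d(p) = 2*p*(-9 + p) (d(p) = (-9 + p)*(2*p) = 2*p*(-9 + p))
x(a) = 800 (x(a) = 2*(-16)*(-9 - 16) + 0 = 2*(-16)*(-25) + 0 = 800 + 0 = 800)
sqrt(58*(-282) + x(-111)) = sqrt(58*(-282) + 800) = sqrt(-16356 + 800) = sqrt(-15556) = 2*I*sqrt(3889)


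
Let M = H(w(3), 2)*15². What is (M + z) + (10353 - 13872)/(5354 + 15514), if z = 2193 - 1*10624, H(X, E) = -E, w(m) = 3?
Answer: -61777409/6956 ≈ -8881.2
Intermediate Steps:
z = -8431 (z = 2193 - 10624 = -8431)
M = -450 (M = -1*2*15² = -2*225 = -450)
(M + z) + (10353 - 13872)/(5354 + 15514) = (-450 - 8431) + (10353 - 13872)/(5354 + 15514) = -8881 - 3519/20868 = -8881 - 3519*1/20868 = -8881 - 1173/6956 = -61777409/6956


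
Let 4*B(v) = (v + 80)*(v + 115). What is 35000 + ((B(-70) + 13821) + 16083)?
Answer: 130033/2 ≈ 65017.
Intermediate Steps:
B(v) = (80 + v)*(115 + v)/4 (B(v) = ((v + 80)*(v + 115))/4 = ((80 + v)*(115 + v))/4 = (80 + v)*(115 + v)/4)
35000 + ((B(-70) + 13821) + 16083) = 35000 + (((2300 + (¼)*(-70)² + (195/4)*(-70)) + 13821) + 16083) = 35000 + (((2300 + (¼)*4900 - 6825/2) + 13821) + 16083) = 35000 + (((2300 + 1225 - 6825/2) + 13821) + 16083) = 35000 + ((225/2 + 13821) + 16083) = 35000 + (27867/2 + 16083) = 35000 + 60033/2 = 130033/2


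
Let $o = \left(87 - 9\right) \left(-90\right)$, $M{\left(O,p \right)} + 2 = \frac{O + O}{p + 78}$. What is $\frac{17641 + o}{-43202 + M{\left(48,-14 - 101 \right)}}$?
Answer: $- \frac{392977}{1598644} \approx -0.24582$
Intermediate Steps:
$M{\left(O,p \right)} = -2 + \frac{2 O}{78 + p}$ ($M{\left(O,p \right)} = -2 + \frac{O + O}{p + 78} = -2 + \frac{2 O}{78 + p}$)
$o = -7020$ ($o = 78 \left(-90\right) = -7020$)
$\frac{17641 + o}{-43202 + M{\left(48,-14 - 101 \right)}} = \frac{17641 - 7020}{-43202 + \frac{2 \left(-78 + 48 - \left(-14 - 101\right)\right)}{78 - 115}} = \frac{10621}{-43202 + \frac{2 \left(-78 + 48 - \left(-14 - 101\right)\right)}{78 - 115}} = \frac{10621}{-43202 + \frac{2 \left(-78 + 48 - -115\right)}{78 - 115}} = \frac{10621}{-43202 + \frac{2 \left(-78 + 48 + 115\right)}{-37}} = \frac{10621}{-43202 + 2 \left(- \frac{1}{37}\right) 85} = \frac{10621}{-43202 - \frac{170}{37}} = \frac{10621}{- \frac{1598644}{37}} = 10621 \left(- \frac{37}{1598644}\right) = - \frac{392977}{1598644}$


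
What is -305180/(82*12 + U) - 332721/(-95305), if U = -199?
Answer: -5764798783/14962885 ≈ -385.27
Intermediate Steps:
-305180/(82*12 + U) - 332721/(-95305) = -305180/(82*12 - 199) - 332721/(-95305) = -305180/(984 - 199) - 332721*(-1/95305) = -305180/785 + 332721/95305 = -305180*1/785 + 332721/95305 = -61036/157 + 332721/95305 = -5764798783/14962885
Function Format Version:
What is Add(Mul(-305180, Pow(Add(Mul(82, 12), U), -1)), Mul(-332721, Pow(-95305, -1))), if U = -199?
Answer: Rational(-5764798783, 14962885) ≈ -385.27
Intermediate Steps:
Add(Mul(-305180, Pow(Add(Mul(82, 12), U), -1)), Mul(-332721, Pow(-95305, -1))) = Add(Mul(-305180, Pow(Add(Mul(82, 12), -199), -1)), Mul(-332721, Pow(-95305, -1))) = Add(Mul(-305180, Pow(Add(984, -199), -1)), Mul(-332721, Rational(-1, 95305))) = Add(Mul(-305180, Pow(785, -1)), Rational(332721, 95305)) = Add(Mul(-305180, Rational(1, 785)), Rational(332721, 95305)) = Add(Rational(-61036, 157), Rational(332721, 95305)) = Rational(-5764798783, 14962885)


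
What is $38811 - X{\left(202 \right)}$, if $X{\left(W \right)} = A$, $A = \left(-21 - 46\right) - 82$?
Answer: $38960$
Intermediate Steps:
$A = -149$ ($A = \left(-21 - 46\right) - 82 = -67 - 82 = -149$)
$X{\left(W \right)} = -149$
$38811 - X{\left(202 \right)} = 38811 - -149 = 38811 + 149 = 38960$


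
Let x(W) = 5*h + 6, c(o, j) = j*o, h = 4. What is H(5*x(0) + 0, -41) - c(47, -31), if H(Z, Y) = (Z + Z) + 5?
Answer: 1722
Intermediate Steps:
x(W) = 26 (x(W) = 5*4 + 6 = 20 + 6 = 26)
H(Z, Y) = 5 + 2*Z (H(Z, Y) = 2*Z + 5 = 5 + 2*Z)
H(5*x(0) + 0, -41) - c(47, -31) = (5 + 2*(5*26 + 0)) - (-31)*47 = (5 + 2*(130 + 0)) - 1*(-1457) = (5 + 2*130) + 1457 = (5 + 260) + 1457 = 265 + 1457 = 1722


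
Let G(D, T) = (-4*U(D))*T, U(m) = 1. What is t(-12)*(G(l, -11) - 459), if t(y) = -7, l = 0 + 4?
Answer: 2905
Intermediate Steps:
l = 4
G(D, T) = -4*T (G(D, T) = (-4*1)*T = -4*T)
t(-12)*(G(l, -11) - 459) = -7*(-4*(-11) - 459) = -7*(44 - 459) = -7*(-415) = 2905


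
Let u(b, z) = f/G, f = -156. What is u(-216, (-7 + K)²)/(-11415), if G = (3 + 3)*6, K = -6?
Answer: 13/34245 ≈ 0.00037962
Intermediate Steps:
G = 36 (G = 6*6 = 36)
u(b, z) = -13/3 (u(b, z) = -156/36 = -156*1/36 = -13/3)
u(-216, (-7 + K)²)/(-11415) = -13/3/(-11415) = -13/3*(-1/11415) = 13/34245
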